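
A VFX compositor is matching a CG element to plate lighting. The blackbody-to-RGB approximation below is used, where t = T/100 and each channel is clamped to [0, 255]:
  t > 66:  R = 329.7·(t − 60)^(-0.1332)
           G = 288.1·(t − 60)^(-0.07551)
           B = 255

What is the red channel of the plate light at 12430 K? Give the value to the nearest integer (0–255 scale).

t = 12430/100 = 124.3; the t > 66 branch applies.
R = 329.7·(124.3 − 60)^(-0.1332) = 329.7·64.3^(-0.1332) = 329.7·0.57431 = 189.350.
Rounded: 189.

189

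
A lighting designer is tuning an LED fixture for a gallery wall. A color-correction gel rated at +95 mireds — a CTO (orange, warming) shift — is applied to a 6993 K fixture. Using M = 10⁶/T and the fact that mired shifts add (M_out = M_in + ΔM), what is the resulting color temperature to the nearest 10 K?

4200 K

M_in = 10⁶/6993 = 143.00 mireds.
M_out = 143.00 + (+95) = 238.00 mireds.
T_out = 10⁶/238.00 = 4201.7 K → 4200 K.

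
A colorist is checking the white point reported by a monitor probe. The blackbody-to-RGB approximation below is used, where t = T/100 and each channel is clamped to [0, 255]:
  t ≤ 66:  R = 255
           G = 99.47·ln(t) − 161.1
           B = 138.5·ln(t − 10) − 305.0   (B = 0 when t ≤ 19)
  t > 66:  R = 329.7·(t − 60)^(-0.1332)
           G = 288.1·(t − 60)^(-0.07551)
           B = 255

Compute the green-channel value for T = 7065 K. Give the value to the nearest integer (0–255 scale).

t = 7065/100 = 70.65; the t > 66 branch applies.
G = 288.1·(70.65 − 60)^(-0.07551) = 288.1·10.65^(-0.07551) = 288.1·0.83642 = 240.973.
Rounded: 241.

241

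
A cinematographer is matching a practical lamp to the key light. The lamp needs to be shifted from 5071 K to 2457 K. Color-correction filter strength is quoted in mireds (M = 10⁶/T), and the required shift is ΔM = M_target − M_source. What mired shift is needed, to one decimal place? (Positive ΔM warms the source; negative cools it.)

M_source = 10⁶/5071 = 197.200; M_target = 10⁶/2457 = 407.000.
ΔM = 407.000 − 197.200 = 209.801 → +209.8 mireds, a warming shift.

+209.8 mireds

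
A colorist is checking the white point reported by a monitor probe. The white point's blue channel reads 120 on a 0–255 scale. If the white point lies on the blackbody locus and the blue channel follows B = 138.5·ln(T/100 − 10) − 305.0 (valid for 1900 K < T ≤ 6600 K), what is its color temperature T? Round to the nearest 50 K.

3150 K

ln(t − 10) = (120 + 305.0) / 138.5 = 3.0686.
t − 10 = e^3.0686 = 21.512, so t = 31.512.
T = 100·t = 3151 K → 3150 K to the nearest 50 K.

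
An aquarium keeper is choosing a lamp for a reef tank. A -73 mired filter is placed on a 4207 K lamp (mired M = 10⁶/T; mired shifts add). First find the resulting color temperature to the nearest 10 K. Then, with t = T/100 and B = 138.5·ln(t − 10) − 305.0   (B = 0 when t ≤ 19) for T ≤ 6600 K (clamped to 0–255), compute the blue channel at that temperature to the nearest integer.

239

M_in = 10⁶/4207 = 237.70; M_out = 237.70 + (-73) = 164.70.
T_out = 10⁶/164.70 = 6071.7 K → 6070 K; t = 60.7.
B = 138.5·ln(60.7 − 10) − 305.0 = 138.5·ln 50.7 − 305.0 = 138.5·3.9259 − 305.0 = 238.741.
Rounded: 239.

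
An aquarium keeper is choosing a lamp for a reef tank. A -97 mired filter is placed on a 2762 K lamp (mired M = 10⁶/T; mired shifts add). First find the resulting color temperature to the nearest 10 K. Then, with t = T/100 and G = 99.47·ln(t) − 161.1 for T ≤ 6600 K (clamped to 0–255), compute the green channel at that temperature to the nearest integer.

200

M_in = 10⁶/2762 = 362.06; M_out = 362.06 + (-97) = 265.06.
T_out = 10⁶/265.06 = 3772.8 K → 3770 K; t = 37.7.
G = 99.47·ln 37.7 − 161.1 = 99.47·3.6297 − 161.1 = 199.942.
Rounded: 200.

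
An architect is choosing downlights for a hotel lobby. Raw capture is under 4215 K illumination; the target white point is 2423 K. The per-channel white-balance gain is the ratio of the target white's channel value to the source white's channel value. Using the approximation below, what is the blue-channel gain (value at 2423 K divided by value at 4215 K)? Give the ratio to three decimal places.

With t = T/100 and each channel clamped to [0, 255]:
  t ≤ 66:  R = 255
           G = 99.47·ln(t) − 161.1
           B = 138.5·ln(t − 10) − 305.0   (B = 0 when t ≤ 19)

0.357

At 4215 K (t = 42.15):
  B = 138.5·ln(42.15 − 10) − 305.0 = 138.5·ln 32.15 − 305.0 = 138.5·3.4704 − 305.0 = 175.652.
At 2423 K (t = 24.23):
  B = 138.5·ln(24.23 − 10) − 305.0 = 138.5·ln 14.23 − 305.0 = 138.5·2.6554 − 305.0 = 62.766.
Gain = 62.766 / 175.652 = 0.3573 → 0.357.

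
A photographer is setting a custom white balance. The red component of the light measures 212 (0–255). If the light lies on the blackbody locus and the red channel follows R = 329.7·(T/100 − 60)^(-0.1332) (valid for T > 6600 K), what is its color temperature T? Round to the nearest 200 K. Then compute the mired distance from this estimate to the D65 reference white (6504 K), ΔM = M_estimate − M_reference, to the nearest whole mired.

-40 mireds

(t − 60)^(-0.1332) = 212/329.7 = 0.64301.
t − 60 = 0.64301^(1/-0.1332) = 0.64301^(-7.508) = 27.530, so t = 87.530.
T = 100·t = 8753 K → 8800 K to the nearest 200 K.
M_estimate = 10⁶/8800 = 113.64; M_reference = 10⁶/6504 = 153.75.
ΔM = 113.64 − 153.75 = -40.12 → -40 mireds.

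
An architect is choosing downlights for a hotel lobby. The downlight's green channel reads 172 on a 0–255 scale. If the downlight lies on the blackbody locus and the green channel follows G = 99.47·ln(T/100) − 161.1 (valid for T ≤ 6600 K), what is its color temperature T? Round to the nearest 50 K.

ln t = (172 + 161.1) / 99.47 = 3.3487.
t = e^3.3487 = 28.467.
T = 100·t = 2847 K → 2850 K to the nearest 50 K.

2850 K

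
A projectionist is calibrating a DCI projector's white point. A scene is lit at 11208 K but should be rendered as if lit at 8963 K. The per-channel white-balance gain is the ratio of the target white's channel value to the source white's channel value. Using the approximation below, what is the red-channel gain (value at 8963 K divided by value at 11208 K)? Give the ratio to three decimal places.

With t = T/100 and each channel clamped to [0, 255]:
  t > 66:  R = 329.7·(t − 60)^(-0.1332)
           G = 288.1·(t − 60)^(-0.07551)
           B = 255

At 11208 K (t = 112.08):
  R = 329.7·(112.08 − 60)^(-0.1332) = 329.7·52.08^(-0.1332) = 329.7·0.59066 = 194.741.
At 8963 K (t = 89.63):
  R = 329.7·(89.63 − 60)^(-0.1332) = 329.7·29.63^(-0.1332) = 329.7·0.63674 = 209.935.
Gain = 209.935 / 194.741 = 1.0780 → 1.078.

1.078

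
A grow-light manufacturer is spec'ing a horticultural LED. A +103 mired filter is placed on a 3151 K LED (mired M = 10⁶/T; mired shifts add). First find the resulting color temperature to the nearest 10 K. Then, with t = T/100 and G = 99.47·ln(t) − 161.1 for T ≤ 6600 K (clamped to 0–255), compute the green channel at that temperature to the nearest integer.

154

M_in = 10⁶/3151 = 317.36; M_out = 317.36 + (+103) = 420.36.
T_out = 10⁶/420.36 = 2378.9 K → 2380 K; t = 23.8.
G = 99.47·ln 23.8 − 161.1 = 99.47·3.1697 − 161.1 = 154.189.
Rounded: 154.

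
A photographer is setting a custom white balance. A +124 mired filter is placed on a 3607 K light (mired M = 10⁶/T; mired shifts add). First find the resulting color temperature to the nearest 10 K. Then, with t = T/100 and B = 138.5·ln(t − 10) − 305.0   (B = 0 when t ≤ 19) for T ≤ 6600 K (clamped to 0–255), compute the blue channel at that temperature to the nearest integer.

M_in = 10⁶/3607 = 277.24; M_out = 277.24 + (+124) = 401.24.
T_out = 10⁶/401.24 = 2492.3 K → 2490 K; t = 24.9.
B = 138.5·ln(24.9 − 10) − 305.0 = 138.5·ln 14.9 − 305.0 = 138.5·2.7014 − 305.0 = 69.139.
Rounded: 69.

69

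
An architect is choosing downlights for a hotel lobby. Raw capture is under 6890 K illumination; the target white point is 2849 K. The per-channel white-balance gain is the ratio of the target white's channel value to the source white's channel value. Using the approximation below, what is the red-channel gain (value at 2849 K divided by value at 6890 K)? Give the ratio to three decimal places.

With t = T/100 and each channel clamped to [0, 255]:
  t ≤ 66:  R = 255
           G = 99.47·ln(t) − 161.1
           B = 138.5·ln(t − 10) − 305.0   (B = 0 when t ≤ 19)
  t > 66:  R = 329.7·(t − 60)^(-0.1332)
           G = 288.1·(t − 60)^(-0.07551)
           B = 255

At 6890 K (t = 68.9):
  R = 329.7·(68.9 − 60)^(-0.1332) = 329.7·8.9^(-0.1332) = 329.7·0.74738 = 246.411.
At 2849 K (t = 28.49):
  R = 255 by definition for t ≤ 66.
Gain = 255.000 / 246.411 = 1.0349 → 1.035.

1.035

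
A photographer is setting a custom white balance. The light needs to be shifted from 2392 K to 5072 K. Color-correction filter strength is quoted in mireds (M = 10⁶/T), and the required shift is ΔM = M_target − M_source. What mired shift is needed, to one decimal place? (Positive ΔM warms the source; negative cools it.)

M_source = 10⁶/2392 = 418.060; M_target = 10⁶/5072 = 197.161.
ΔM = 197.161 − 418.060 = -220.899 → -220.9 mireds, a cooling shift.

-220.9 mireds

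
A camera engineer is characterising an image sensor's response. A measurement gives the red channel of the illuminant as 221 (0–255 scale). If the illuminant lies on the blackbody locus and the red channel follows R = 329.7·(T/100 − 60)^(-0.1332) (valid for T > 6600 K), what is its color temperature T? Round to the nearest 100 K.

(t − 60)^(-0.1332) = 221/329.7 = 0.67031.
t − 60 = 0.67031^(1/-0.1332) = 0.67031^(-7.508) = 20.149, so t = 80.149.
T = 100·t = 8015 K → 8000 K to the nearest 100 K.

8000 K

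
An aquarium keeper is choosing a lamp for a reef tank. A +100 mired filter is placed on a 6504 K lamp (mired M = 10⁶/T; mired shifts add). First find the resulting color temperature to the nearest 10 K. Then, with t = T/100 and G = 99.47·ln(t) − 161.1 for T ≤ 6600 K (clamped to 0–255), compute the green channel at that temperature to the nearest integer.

204

M_in = 10⁶/6504 = 153.75; M_out = 153.75 + (+100) = 253.75.
T_out = 10⁶/253.75 = 3940.9 K → 3940 K; t = 39.4.
G = 99.47·ln 39.4 − 161.1 = 99.47·3.6738 − 161.1 = 204.329.
Rounded: 204.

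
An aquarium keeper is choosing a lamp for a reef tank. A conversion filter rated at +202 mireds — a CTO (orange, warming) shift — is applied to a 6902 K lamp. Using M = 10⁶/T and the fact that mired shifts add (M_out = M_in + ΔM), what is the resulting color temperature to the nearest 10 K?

2880 K

M_in = 10⁶/6902 = 144.89 mireds.
M_out = 144.89 + (+202) = 346.89 mireds.
T_out = 10⁶/346.89 = 2882.8 K → 2880 K.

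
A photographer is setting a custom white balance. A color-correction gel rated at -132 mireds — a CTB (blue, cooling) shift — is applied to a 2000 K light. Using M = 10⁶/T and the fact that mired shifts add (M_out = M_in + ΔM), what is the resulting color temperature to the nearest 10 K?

2720 K

M_in = 10⁶/2000 = 500.00 mireds.
M_out = 500.00 + (-132) = 368.00 mireds.
T_out = 10⁶/368.00 = 2717.4 K → 2720 K.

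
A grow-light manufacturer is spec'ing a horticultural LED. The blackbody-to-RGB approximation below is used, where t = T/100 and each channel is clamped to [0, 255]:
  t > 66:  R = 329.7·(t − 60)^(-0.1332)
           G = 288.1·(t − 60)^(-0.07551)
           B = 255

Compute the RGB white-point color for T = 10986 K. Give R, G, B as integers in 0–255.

R=196, G=214, B=255

t = 10986/100 = 109.86; the t > 66 branch applies.
R = 329.7·(109.86 − 60)^(-0.1332) = 329.7·49.86^(-0.1332) = 329.7·0.59410 = 195.875.
G = 288.1·(109.86 − 60)^(-0.07551) = 288.1·49.86^(-0.07551) = 288.1·0.74439 = 214.460.
B = 255 by definition for t > 66.
Rounded: (196, 214, 255).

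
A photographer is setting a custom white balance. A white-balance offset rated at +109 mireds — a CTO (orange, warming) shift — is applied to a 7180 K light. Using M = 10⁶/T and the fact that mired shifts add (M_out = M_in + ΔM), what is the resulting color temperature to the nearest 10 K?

4030 K

M_in = 10⁶/7180 = 139.28 mireds.
M_out = 139.28 + (+109) = 248.28 mireds.
T_out = 10⁶/248.28 = 4027.8 K → 4030 K.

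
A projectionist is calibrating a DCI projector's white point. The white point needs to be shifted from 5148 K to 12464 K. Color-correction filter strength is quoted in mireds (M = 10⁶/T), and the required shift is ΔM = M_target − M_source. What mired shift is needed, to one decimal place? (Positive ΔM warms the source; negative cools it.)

-114.0 mireds

M_source = 10⁶/5148 = 194.250; M_target = 10⁶/12464 = 80.231.
ΔM = 80.231 − 194.250 = -114.019 → -114.0 mireds, a cooling shift.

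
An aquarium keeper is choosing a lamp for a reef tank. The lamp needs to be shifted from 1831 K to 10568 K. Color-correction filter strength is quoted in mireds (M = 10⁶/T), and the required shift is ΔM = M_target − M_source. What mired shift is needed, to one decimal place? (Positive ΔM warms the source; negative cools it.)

M_source = 10⁶/1831 = 546.150; M_target = 10⁶/10568 = 94.625.
ΔM = 94.625 − 546.150 = -451.524 → -451.5 mireds, a cooling shift.

-451.5 mireds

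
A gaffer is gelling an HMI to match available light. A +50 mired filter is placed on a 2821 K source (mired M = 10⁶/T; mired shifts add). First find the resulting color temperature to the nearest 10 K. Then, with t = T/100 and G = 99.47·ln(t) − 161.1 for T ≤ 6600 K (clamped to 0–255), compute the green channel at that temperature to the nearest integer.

158

M_in = 10⁶/2821 = 354.48; M_out = 354.48 + (+50) = 404.48.
T_out = 10⁶/404.48 = 2472.3 K → 2470 K; t = 24.7.
G = 99.47·ln 24.7 − 161.1 = 99.47·3.2068 − 161.1 = 157.881.
Rounded: 158.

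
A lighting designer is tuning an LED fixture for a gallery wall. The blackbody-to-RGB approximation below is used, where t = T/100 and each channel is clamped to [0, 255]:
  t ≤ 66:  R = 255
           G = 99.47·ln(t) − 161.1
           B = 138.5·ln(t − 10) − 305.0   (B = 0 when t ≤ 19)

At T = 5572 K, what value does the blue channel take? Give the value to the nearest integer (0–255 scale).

224

t = 5572/100 = 55.72; the t ≤ 66 branch applies.
B = 138.5·ln(55.72 − 10) − 305.0 = 138.5·ln 45.72 − 305.0 = 138.5·3.8225 − 305.0 = 224.421.
Rounded: 224.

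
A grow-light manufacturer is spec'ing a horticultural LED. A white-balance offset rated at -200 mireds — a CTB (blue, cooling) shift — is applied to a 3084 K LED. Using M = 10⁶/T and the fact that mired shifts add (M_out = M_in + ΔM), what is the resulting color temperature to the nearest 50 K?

8050 K

M_in = 10⁶/3084 = 324.25 mireds.
M_out = 324.25 + (-200) = 124.25 mireds.
T_out = 10⁶/124.25 = 8048.0 K → 8050 K.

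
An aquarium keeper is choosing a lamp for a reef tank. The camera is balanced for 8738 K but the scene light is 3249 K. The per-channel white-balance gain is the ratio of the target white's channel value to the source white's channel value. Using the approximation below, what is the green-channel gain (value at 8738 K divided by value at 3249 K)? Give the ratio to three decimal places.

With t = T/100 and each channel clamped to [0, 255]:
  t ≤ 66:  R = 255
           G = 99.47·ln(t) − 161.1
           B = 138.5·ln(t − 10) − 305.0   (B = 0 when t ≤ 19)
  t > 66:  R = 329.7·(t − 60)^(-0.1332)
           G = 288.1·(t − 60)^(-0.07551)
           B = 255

1.212

At 3249 K (t = 32.49):
  G = 99.47·ln 32.49 − 161.1 = 99.47·3.4809 − 161.1 = 185.148.
At 8738 K (t = 87.38):
  G = 288.1·(87.38 − 60)^(-0.07551) = 288.1·27.38^(-0.07551) = 288.1·0.77886 = 224.390.
Gain = 224.390 / 185.148 = 1.2119 → 1.212.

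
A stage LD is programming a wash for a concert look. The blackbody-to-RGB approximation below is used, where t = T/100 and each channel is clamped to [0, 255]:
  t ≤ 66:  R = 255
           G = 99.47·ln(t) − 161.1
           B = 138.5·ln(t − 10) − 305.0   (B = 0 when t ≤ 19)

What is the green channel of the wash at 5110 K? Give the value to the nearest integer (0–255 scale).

230

t = 5110/100 = 51.1; the t ≤ 66 branch applies.
G = 99.47·ln 51.1 − 161.1 = 99.47·3.9338 − 161.1 = 230.194.
Rounded: 230.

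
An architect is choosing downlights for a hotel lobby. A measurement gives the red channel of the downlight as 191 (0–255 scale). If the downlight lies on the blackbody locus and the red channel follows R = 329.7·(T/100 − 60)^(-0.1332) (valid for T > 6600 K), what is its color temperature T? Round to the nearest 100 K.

(t − 60)^(-0.1332) = 191/329.7 = 0.57931.
t − 60 = 0.57931^(1/-0.1332) = 0.57931^(-7.508) = 60.245, so t = 120.245.
T = 100·t = 12025 K → 12000 K to the nearest 100 K.

12000 K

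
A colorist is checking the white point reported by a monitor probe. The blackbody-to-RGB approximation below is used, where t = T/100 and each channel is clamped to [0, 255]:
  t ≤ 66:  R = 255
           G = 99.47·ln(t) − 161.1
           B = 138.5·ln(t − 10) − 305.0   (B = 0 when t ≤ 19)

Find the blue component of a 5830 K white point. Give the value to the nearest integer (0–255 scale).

232

t = 5830/100 = 58.3; the t ≤ 66 branch applies.
B = 138.5·ln(58.3 − 10) − 305.0 = 138.5·ln 48.3 − 305.0 = 138.5·3.8774 − 305.0 = 232.024.
Rounded: 232.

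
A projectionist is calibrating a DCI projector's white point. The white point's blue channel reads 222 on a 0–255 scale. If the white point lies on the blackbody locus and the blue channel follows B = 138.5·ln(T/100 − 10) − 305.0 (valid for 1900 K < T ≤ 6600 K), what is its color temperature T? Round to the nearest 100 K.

ln(t − 10) = (222 + 305.0) / 138.5 = 3.8051.
t − 10 = e^3.8051 = 44.928, so t = 54.928.
T = 100·t = 5493 K → 5500 K to the nearest 100 K.

5500 K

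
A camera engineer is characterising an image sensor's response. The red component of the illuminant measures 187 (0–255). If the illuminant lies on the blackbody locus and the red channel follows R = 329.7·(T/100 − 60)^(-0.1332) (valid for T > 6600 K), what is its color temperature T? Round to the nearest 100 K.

(t − 60)^(-0.1332) = 187/329.7 = 0.56718.
t − 60 = 0.56718^(1/-0.1332) = 0.56718^(-7.508) = 70.620, so t = 130.620.
T = 100·t = 13062 K → 13100 K to the nearest 100 K.

13100 K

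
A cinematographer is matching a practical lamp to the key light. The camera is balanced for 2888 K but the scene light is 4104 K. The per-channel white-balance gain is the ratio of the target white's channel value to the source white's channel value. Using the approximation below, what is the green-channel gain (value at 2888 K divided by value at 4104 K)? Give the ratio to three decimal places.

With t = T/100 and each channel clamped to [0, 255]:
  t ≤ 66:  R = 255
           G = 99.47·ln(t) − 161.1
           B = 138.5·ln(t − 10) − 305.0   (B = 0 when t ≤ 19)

0.832

At 4104 K (t = 41.04):
  G = 99.47·ln 41.04 − 161.1 = 99.47·3.7145 − 161.1 = 208.386.
At 2888 K (t = 28.88):
  G = 99.47·ln 28.88 − 161.1 = 99.47·3.3631 − 161.1 = 173.432.
Gain = 173.432 / 208.386 = 0.8323 → 0.832.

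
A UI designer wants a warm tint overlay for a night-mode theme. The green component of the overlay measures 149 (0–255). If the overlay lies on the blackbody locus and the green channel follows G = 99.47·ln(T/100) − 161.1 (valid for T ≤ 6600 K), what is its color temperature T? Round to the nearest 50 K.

ln t = (149 + 161.1) / 99.47 = 3.1175.
t = e^3.1175 = 22.590.
T = 100·t = 2259 K → 2250 K to the nearest 50 K.

2250 K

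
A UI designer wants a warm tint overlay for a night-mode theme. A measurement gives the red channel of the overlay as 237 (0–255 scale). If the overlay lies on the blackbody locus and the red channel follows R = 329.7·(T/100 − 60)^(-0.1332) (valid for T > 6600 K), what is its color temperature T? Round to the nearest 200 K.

(t − 60)^(-0.1332) = 237/329.7 = 0.71884.
t − 60 = 0.71884^(1/-0.1332) = 0.71884^(-7.508) = 11.922, so t = 71.922.
T = 100·t = 7192 K → 7200 K to the nearest 200 K.

7200 K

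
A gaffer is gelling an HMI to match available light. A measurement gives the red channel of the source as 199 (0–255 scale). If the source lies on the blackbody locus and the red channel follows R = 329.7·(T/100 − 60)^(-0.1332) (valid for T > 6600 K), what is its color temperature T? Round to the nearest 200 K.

10400 K

(t − 60)^(-0.1332) = 199/329.7 = 0.60358.
t − 60 = 0.60358^(1/-0.1332) = 0.60358^(-7.508) = 44.273, so t = 104.273.
T = 100·t = 10427 K → 10400 K to the nearest 200 K.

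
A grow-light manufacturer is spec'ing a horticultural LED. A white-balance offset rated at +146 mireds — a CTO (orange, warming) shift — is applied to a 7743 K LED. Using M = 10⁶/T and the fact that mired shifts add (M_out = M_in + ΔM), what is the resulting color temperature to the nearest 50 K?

M_in = 10⁶/7743 = 129.15 mireds.
M_out = 129.15 + (+146) = 275.15 mireds.
T_out = 10⁶/275.15 = 3634.4 K → 3650 K.

3650 K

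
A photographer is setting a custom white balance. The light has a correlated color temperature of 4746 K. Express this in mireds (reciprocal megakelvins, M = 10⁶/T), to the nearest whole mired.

M = 10⁶ / 4746 = 210.704 → 211 mireds.

211 mireds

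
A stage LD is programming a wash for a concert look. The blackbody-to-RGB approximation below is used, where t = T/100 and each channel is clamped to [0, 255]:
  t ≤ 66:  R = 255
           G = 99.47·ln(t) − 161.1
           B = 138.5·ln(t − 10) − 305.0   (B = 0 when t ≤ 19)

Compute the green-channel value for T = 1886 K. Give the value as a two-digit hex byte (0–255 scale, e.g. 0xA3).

t = 1886/100 = 18.86; the t ≤ 66 branch applies.
G = 99.47·ln 18.86 − 161.1 = 99.47·2.9370 − 161.1 = 131.048.
Rounded: 131; in hex, 0x83.

0x83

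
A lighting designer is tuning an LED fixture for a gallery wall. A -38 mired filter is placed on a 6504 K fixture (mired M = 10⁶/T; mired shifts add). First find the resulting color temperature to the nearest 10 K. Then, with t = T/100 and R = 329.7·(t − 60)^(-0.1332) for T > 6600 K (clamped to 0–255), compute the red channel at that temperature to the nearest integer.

213

M_in = 10⁶/6504 = 153.75; M_out = 153.75 + (-38) = 115.75.
T_out = 10⁶/115.75 = 8639.2 K → 8640 K; t = 86.4.
R = 329.7·(86.4 − 60)^(-0.1332) = 329.7·26.4^(-0.1332) = 329.7·0.64661 = 213.187.
Rounded: 213.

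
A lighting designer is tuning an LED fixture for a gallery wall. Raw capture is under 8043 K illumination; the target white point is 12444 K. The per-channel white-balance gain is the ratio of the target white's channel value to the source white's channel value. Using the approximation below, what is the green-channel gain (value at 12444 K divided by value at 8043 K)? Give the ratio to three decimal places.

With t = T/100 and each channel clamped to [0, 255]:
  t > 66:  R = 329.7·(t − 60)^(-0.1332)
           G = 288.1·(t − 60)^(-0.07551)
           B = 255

At 8043 K (t = 80.43):
  G = 288.1·(80.43 − 60)^(-0.07551) = 288.1·20.43^(-0.07551) = 288.1·0.79627 = 229.406.
At 12444 K (t = 124.44):
  G = 288.1·(124.44 − 60)^(-0.07551) = 288.1·64.44^(-0.07551) = 288.1·0.73011 = 210.346.
Gain = 210.346 / 229.406 = 0.9169 → 0.917.

0.917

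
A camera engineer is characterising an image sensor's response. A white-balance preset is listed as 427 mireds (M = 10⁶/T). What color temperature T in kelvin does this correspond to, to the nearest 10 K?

2340 K

T = 10⁶ / 427 = 2341.92 K → 2340 K.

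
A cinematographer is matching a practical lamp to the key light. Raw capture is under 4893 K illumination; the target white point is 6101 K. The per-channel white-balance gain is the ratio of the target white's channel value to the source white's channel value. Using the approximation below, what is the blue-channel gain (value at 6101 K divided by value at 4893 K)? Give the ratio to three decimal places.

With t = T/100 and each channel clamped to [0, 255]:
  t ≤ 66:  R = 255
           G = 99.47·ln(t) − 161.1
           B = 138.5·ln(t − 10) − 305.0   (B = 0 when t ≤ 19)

At 4893 K (t = 48.93):
  B = 138.5·ln(48.93 − 10) − 305.0 = 138.5·ln 38.93 − 305.0 = 138.5·3.6618 − 305.0 = 202.154.
At 6101 K (t = 61.01):
  B = 138.5·ln(61.01 − 10) − 305.0 = 138.5·ln 51.01 − 305.0 = 138.5·3.9320 − 305.0 = 239.585.
Gain = 239.585 / 202.154 = 1.1852 → 1.185.

1.185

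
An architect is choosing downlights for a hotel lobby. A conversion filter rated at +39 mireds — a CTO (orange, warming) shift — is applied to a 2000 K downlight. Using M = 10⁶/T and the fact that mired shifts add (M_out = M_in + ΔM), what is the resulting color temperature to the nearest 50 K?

1850 K

M_in = 10⁶/2000 = 500.00 mireds.
M_out = 500.00 + (+39) = 539.00 mireds.
T_out = 10⁶/539.00 = 1855.3 K → 1850 K.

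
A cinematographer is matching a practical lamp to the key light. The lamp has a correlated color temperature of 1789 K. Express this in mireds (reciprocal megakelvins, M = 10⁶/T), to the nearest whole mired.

M = 10⁶ / 1789 = 558.971 → 559 mireds.

559 mireds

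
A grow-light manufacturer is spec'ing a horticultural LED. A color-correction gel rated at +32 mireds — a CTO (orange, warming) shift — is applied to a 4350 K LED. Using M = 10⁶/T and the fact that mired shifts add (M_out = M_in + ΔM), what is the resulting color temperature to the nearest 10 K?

3820 K

M_in = 10⁶/4350 = 229.89 mireds.
M_out = 229.89 + (+32) = 261.89 mireds.
T_out = 10⁶/261.89 = 3818.5 K → 3820 K.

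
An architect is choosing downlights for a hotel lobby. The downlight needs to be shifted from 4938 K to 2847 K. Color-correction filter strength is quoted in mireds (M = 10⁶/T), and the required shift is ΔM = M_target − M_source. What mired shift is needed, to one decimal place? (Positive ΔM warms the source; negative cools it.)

+148.7 mireds

M_source = 10⁶/4938 = 202.511; M_target = 10⁶/2847 = 351.247.
ΔM = 351.247 − 202.511 = 148.736 → +148.7 mireds, a warming shift.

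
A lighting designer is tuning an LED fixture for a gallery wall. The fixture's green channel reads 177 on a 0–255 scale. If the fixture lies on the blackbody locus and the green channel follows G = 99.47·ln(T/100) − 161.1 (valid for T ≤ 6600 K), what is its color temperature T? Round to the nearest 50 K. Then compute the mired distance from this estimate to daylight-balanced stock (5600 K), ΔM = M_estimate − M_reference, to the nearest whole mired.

+155 mireds

ln t = (177 + 161.1) / 99.47 = 3.3990.
t = e^3.3990 = 29.935.
T = 100·t = 2993 K → 3000 K to the nearest 50 K.
M_estimate = 10⁶/3000 = 333.33; M_reference = 10⁶/5600 = 178.57.
ΔM = 333.33 − 178.57 = 154.76 → +155 mireds.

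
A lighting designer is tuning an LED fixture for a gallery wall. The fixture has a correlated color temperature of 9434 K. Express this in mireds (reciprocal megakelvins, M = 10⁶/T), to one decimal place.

106.0 mireds

M = 10⁶ / 9434 = 106.000 → 106.0 mireds.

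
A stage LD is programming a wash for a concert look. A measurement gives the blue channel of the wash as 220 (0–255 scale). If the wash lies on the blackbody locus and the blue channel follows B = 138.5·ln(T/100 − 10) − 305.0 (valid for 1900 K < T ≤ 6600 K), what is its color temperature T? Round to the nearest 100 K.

5400 K

ln(t − 10) = (220 + 305.0) / 138.5 = 3.7906.
t − 10 = e^3.7906 = 44.284, so t = 54.284.
T = 100·t = 5428 K → 5400 K to the nearest 100 K.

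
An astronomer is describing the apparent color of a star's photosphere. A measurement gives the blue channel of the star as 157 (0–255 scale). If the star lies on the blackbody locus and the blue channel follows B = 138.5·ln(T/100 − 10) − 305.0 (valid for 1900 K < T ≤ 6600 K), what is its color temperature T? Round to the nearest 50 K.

ln(t − 10) = (157 + 305.0) / 138.5 = 3.3357.
t − 10 = e^3.3357 = 28.099, so t = 38.099.
T = 100·t = 3810 K → 3800 K to the nearest 50 K.

3800 K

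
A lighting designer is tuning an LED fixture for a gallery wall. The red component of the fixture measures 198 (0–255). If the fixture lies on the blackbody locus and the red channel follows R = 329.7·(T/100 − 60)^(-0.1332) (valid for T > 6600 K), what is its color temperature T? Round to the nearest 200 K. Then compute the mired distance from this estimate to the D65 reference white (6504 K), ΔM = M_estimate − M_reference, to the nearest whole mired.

-59 mireds

(t − 60)^(-0.1332) = 198/329.7 = 0.60055.
t − 60 = 0.60055^(1/-0.1332) = 0.60055^(-7.508) = 45.980, so t = 105.980.
T = 100·t = 10598 K → 10600 K to the nearest 200 K.
M_estimate = 10⁶/10600 = 94.34; M_reference = 10⁶/6504 = 153.75.
ΔM = 94.34 − 153.75 = -59.41 → -59 mireds.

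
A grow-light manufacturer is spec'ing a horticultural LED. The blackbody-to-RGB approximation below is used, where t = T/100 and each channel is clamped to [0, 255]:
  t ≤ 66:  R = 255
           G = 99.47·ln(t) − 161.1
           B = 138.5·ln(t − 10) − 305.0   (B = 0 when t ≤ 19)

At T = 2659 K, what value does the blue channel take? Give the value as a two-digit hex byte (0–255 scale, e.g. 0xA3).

0x54

t = 2659/100 = 26.59; the t ≤ 66 branch applies.
B = 138.5·ln(26.59 − 10) − 305.0 = 138.5·ln 16.59 − 305.0 = 138.5·2.8088 − 305.0 = 84.019.
Rounded: 84; in hex, 0x54.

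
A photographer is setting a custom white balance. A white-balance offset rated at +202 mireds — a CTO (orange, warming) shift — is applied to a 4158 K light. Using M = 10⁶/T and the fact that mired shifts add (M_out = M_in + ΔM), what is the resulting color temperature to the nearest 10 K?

M_in = 10⁶/4158 = 240.50 mireds.
M_out = 240.50 + (+202) = 442.50 mireds.
T_out = 10⁶/442.50 = 2259.9 K → 2260 K.

2260 K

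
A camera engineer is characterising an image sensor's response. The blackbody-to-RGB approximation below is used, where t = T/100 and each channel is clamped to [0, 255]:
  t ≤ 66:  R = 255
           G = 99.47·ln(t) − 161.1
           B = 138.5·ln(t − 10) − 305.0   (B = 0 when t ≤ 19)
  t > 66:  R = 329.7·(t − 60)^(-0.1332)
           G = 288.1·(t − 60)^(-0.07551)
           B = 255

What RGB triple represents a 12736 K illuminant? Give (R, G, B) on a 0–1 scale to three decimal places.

(0.738, 0.822, 1.000)

t = 12736/100 = 127.36; the t > 66 branch applies.
R = 329.7·(127.36 − 60)^(-0.1332) = 329.7·67.36^(-0.1332) = 329.7·0.57076 = 188.181.
G = 288.1·(127.36 − 60)^(-0.07551) = 288.1·67.36^(-0.07551) = 288.1·0.72767 = 209.643.
B = 255 by definition for t > 66.
Dividing each by 255: (0.7380, 0.8221, 1.0000) → (0.738, 0.822, 1.000).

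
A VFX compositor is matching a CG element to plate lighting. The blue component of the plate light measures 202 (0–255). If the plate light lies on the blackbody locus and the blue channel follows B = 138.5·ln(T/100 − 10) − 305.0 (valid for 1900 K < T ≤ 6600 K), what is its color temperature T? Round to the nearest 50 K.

ln(t − 10) = (202 + 305.0) / 138.5 = 3.6606.
t − 10 = e^3.6606 = 38.887, so t = 48.887.
T = 100·t = 4889 K → 4900 K to the nearest 50 K.

4900 K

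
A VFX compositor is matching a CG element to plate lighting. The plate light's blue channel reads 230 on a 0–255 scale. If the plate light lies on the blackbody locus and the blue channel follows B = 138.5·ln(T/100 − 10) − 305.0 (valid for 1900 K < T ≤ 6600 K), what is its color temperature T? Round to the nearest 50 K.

5750 K

ln(t − 10) = (230 + 305.0) / 138.5 = 3.8628.
t − 10 = e^3.8628 = 47.599, so t = 57.599.
T = 100·t = 5760 K → 5750 K to the nearest 50 K.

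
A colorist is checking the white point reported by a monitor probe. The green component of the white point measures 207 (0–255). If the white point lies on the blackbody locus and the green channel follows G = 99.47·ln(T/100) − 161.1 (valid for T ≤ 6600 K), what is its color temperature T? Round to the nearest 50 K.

ln t = (207 + 161.1) / 99.47 = 3.7006.
t = e^3.7006 = 40.472.
T = 100·t = 4047 K → 4050 K to the nearest 50 K.

4050 K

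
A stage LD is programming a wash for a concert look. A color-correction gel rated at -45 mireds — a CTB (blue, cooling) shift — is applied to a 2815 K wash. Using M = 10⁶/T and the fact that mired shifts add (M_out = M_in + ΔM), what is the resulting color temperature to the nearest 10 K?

M_in = 10⁶/2815 = 355.24 mireds.
M_out = 355.24 + (-45) = 310.24 mireds.
T_out = 10⁶/310.24 = 3223.3 K → 3220 K.

3220 K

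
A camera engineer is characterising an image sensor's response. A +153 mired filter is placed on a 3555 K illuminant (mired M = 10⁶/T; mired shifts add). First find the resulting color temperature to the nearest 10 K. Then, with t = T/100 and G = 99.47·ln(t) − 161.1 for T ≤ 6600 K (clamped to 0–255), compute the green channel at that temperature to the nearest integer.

M_in = 10⁶/3555 = 281.29; M_out = 281.29 + (+153) = 434.29.
T_out = 10⁶/434.29 = 2302.6 K → 2300 K; t = 23.
G = 99.47·ln 23 − 161.1 = 99.47·3.1355 − 161.1 = 150.788.
Rounded: 151.

151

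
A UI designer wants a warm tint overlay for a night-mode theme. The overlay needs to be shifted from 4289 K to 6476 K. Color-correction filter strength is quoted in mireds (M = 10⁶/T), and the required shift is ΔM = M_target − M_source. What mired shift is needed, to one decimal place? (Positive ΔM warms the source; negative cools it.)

-78.7 mireds

M_source = 10⁶/4289 = 233.155; M_target = 10⁶/6476 = 154.416.
ΔM = 154.416 − 233.155 = -78.738 → -78.7 mireds, a cooling shift.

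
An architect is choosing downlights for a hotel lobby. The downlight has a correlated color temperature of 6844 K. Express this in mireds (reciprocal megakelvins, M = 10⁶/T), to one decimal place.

M = 10⁶ / 6844 = 146.113 → 146.1 mireds.

146.1 mireds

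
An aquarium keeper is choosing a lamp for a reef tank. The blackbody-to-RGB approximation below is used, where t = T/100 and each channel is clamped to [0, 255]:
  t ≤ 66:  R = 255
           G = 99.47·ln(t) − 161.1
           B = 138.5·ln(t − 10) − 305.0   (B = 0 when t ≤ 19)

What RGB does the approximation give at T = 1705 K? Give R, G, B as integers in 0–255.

t = 1705/100 = 17.05; the t ≤ 66 branch applies.
R = 255 by definition for t ≤ 66.
G = 99.47·ln 17.05 − 161.1 = 99.47·2.8362 − 161.1 = 121.012.
t = 17.05 ≤ 19, so B = 0.
Rounded: (255, 121, 0).

R=255, G=121, B=0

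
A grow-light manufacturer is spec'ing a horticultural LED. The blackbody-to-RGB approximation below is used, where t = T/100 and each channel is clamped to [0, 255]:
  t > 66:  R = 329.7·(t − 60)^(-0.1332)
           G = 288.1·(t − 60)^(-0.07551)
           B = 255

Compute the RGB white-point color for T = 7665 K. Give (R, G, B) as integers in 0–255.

(227, 233, 255)

t = 7665/100 = 76.65; the t > 66 branch applies.
R = 329.7·(76.65 − 60)^(-0.1332) = 329.7·16.65^(-0.1332) = 329.7·0.68756 = 226.687.
G = 288.1·(76.65 − 60)^(-0.07551) = 288.1·16.65^(-0.07551) = 288.1·0.80867 = 232.978.
B = 255 by definition for t > 66.
Rounded: (227, 233, 255).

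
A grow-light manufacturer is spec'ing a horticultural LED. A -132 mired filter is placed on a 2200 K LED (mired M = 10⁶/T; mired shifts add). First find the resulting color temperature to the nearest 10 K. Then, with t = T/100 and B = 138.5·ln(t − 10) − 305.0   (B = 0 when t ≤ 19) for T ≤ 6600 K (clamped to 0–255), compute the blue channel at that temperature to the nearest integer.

M_in = 10⁶/2200 = 454.55; M_out = 454.55 + (-132) = 322.55.
T_out = 10⁶/322.55 = 3100.3 K → 3100 K; t = 31.
B = 138.5·ln(31 − 10) − 305.0 = 138.5·ln 21 − 305.0 = 138.5·3.0445 − 305.0 = 116.666.
Rounded: 117.

117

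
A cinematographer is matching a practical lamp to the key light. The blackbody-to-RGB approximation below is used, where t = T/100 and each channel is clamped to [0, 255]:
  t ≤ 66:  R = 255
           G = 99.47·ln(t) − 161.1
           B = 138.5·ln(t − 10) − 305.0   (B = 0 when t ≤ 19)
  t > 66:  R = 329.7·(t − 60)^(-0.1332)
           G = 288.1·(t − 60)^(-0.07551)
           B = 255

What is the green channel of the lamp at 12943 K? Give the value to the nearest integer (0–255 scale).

t = 12943/100 = 129.43; the t > 66 branch applies.
G = 288.1·(129.43 − 60)^(-0.07551) = 288.1·69.43^(-0.07551) = 288.1·0.72601 = 209.165.
Rounded: 209.

209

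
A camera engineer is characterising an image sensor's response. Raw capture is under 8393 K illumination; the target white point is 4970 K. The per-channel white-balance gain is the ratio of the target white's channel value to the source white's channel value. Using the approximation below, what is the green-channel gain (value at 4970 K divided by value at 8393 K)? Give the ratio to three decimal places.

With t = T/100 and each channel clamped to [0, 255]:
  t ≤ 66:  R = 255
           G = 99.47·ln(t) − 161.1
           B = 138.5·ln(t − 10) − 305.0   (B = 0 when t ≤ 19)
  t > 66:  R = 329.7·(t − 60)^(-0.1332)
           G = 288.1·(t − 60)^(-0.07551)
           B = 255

1.003

At 8393 K (t = 83.93):
  G = 288.1·(83.93 − 60)^(-0.07551) = 288.1·23.93^(-0.07551) = 288.1·0.78682 = 226.683.
At 4970 K (t = 49.7):
  G = 99.47·ln 49.7 − 161.1 = 99.47·3.9060 − 161.1 = 227.430.
Gain = 227.430 / 226.683 = 1.0033 → 1.003.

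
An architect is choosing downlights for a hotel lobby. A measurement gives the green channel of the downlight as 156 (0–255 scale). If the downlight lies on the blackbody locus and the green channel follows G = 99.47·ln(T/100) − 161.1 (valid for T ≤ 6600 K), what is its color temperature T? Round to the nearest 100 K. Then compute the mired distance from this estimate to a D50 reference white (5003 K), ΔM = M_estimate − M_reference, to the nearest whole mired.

+217 mireds

ln t = (156 + 161.1) / 99.47 = 3.1879.
t = e^3.1879 = 24.237.
T = 100·t = 2424 K → 2400 K to the nearest 100 K.
M_estimate = 10⁶/2400 = 416.67; M_reference = 10⁶/5003 = 199.88.
ΔM = 416.67 − 199.88 = 216.79 → +217 mireds.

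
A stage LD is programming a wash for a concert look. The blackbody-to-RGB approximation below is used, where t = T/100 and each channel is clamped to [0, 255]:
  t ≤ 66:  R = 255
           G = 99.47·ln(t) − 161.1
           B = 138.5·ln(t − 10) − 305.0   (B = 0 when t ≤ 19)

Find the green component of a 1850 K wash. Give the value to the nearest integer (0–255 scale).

129

t = 1850/100 = 18.5; the t ≤ 66 branch applies.
G = 99.47·ln 18.5 − 161.1 = 99.47·2.9178 − 161.1 = 129.131.
Rounded: 129.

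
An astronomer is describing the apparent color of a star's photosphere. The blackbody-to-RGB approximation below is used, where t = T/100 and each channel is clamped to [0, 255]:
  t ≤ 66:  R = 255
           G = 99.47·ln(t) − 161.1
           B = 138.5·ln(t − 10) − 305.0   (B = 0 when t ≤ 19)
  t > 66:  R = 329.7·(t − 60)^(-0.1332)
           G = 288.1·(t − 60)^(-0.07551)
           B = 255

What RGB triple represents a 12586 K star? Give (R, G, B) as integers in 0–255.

t = 12586/100 = 125.86; the t > 66 branch applies.
R = 329.7·(125.86 − 60)^(-0.1332) = 329.7·65.86^(-0.1332) = 329.7·0.57248 = 188.746.
G = 288.1·(125.86 − 60)^(-0.07551) = 288.1·65.86^(-0.07551) = 288.1·0.72891 = 210.000.
B = 255 by definition for t > 66.
Rounded: (189, 210, 255).

(189, 210, 255)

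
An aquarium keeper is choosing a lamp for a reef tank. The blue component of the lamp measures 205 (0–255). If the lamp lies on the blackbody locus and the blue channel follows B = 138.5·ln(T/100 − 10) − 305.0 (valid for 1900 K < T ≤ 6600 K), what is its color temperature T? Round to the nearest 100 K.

5000 K

ln(t − 10) = (205 + 305.0) / 138.5 = 3.6823.
t − 10 = e^3.6823 = 39.738, so t = 49.738.
T = 100·t = 4974 K → 5000 K to the nearest 100 K.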